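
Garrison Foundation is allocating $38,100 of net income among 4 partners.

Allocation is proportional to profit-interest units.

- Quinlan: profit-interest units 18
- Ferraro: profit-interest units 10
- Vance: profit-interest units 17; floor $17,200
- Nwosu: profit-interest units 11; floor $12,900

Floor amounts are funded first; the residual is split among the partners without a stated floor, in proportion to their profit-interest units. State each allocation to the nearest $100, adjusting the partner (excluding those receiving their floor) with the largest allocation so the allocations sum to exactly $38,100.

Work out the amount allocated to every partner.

Quinlan: $5,100 · Ferraro: $2,900 · Vance: $17,200 · Nwosu: $12,900

Guaranteed amounts: Vance $17,200; Nwosu $12,900. Balance $8,000.
Balance split over remaining profit-interest units 28: Quinlan 5,142.86 → $5,100; Ferraro 2,857.14 → $2,900.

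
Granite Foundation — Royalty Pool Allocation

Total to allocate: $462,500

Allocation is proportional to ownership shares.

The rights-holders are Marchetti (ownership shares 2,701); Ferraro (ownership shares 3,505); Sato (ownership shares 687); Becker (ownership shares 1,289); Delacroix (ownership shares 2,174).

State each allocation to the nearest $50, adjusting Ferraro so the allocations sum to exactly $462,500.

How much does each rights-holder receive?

Combined ownership shares = 10,356.
Raw shares: Marchetti 2,701/10,356 × $462,500 = 120,626.93; Ferraro 3,505/10,356 × $462,500 = 156,533.65; Sato 687/10,356 × $462,500 = 30,681.49; Becker 1,289/10,356 × $462,500 = 57,566.87; Delacroix 2,174/10,356 × $462,500 = 97,091.06.
After rounding ($50): Marchetti $120,650; Ferraro $156,550; Sato $30,700; Becker $57,550; Delacroix $97,100. Sum = $462,550.
Difference $462,500 − $462,550 = −$50 applied to Ferraro: Ferraro becomes $156,500.

Marchetti: $120,650; Ferraro: $156,500; Sato: $30,700; Becker: $57,550; Delacroix: $97,100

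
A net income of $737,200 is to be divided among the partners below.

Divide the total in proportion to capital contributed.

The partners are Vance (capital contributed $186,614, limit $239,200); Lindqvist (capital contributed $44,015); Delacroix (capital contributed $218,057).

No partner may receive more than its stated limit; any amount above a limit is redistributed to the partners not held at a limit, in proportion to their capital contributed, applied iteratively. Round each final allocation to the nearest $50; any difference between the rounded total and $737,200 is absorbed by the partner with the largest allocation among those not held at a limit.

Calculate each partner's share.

Vance: $239,200; Lindqvist: $83,650; Delacroix: $414,350

Total capital contributed = 448,686.
Proportional shares (ignoring caps): Vance 306,610.50; Lindqvist 72,317.52; Delacroix 358,271.98.
Cap binds for Vance ($239,200); balance $498,000 reallocated over remaining capital contributed 262,072.
Remaining shares: Lindqvist 83,639.11 → $83,650; Delacroix 414,360.89 → $414,350.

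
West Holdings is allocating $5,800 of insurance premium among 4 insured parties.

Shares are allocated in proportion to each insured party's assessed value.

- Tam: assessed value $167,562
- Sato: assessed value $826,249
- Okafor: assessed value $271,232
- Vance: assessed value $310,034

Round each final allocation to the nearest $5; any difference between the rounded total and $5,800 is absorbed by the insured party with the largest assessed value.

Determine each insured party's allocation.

Combined assessed value = 167,562 + 826,249 + 271,232 + 310,034 = 1,575,077.
Pro-rata amounts: Tam 617.02; Sato 3,042.55; Okafor 998.77; Vance 1,141.66.
After rounding ($5): Tam $615; Sato $3,045; Okafor $1,000; Vance $1,140. Sum = $5,800.
Rounded total matches; no reconciliation needed.

Tam: $615; Sato: $3,045; Okafor: $1,000; Vance: $1,140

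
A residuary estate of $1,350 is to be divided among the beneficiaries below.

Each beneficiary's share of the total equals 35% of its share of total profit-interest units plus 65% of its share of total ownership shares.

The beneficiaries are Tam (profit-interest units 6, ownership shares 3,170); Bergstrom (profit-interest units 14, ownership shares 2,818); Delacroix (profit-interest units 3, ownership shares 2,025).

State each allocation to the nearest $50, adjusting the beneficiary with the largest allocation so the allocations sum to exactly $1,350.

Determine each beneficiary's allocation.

Tam: $450; Bergstrom: $600; Delacroix: $300

Profit-interest units total 23; ownership shares total 8,013.
Combined weights (35% profit-interest units + 65% ownership shares): Tam 0.3484; Bergstrom 0.4416; Delacroix 0.2099.
Pro-rata amounts: Tam 470.41; Bergstrom 596.21; Delacroix 283.39.
At nearest $50: Tam $450; Bergstrom $600; Delacroix $300. Sum = $1,350.
No rounding difference to absorb.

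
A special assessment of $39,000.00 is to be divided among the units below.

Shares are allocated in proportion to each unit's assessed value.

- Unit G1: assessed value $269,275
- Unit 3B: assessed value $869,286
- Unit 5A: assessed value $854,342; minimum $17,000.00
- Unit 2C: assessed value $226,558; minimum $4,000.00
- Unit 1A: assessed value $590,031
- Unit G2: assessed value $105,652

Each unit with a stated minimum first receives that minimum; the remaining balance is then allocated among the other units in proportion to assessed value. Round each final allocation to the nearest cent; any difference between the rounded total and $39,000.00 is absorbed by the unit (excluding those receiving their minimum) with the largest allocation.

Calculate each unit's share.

Fund the minimums — Unit 5A $17,000.00; Unit 2C $4,000.00. Remaining pool $18,000.00.
Remaining pool split over remaining assessed value 1,834,244: Unit G1 2,642.4783 → $2,642.48; Unit 3B 8,530.5706 → $8,530.57; Unit 1A 5,790.1555 → $5,790.16; Unit G2 1,036.7955 → $1,036.80.
Rounding difference −$0.01 applied to Unit 3B → $8,530.56.

Unit G1: $2,642.48 | Unit 3B: $8,530.56 | Unit 5A: $17,000.00 | Unit 2C: $4,000.00 | Unit 1A: $5,790.16 | Unit G2: $1,036.80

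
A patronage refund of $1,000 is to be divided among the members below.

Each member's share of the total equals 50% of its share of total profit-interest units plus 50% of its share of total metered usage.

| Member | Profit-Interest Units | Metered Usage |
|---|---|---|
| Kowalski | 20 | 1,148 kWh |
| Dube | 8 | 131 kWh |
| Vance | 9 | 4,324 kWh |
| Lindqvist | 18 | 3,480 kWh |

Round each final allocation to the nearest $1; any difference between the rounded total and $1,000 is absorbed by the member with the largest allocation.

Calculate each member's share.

Kowalski: $245; Dube: $80; Vance: $320; Lindqvist: $355

Totals — profit-interest units 55, metered usage 9,083.
Composite weights (50% profit-interest units + 50% metered usage): Kowalski 0.2450; Dube 0.0799; Vance 0.3198; Lindqvist 0.3552.
Unrounded shares: Kowalski 245.01; Dube 79.94; Vance 319.85; Lindqvist 355.20.
After rounding ($1): Kowalski $245; Dube $80; Vance $320; Lindqvist $355. Sum = $1,000.
Sum already equals the total — no adjustment.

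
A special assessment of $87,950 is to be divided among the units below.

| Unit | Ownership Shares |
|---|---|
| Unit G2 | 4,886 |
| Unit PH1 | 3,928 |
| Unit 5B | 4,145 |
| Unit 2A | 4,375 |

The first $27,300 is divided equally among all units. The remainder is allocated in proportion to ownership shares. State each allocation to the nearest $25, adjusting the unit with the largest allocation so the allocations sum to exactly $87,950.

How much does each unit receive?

Unit G2: $23,925; Unit PH1: $20,575; Unit 5B: $21,325; Unit 2A: $22,125

First tranche $27,300 split equally: $6,825 each.
Remainder $60,650 by ownership shares (total 17,334): Unit G2 17,095.64 → $17,100; Unit PH1 13,743.69 → $13,750; Unit 5B 14,502.96 → $14,500; Unit 2A 15,307.70 → $15,300.
Totals: Unit G2 $6,825 + $17,100 = $23,925; Unit PH1 $6,825 + $13,750 = $20,575; Unit 5B $6,825 + $14,500 = $21,325; Unit 2A $6,825 + $15,300 = $22,125.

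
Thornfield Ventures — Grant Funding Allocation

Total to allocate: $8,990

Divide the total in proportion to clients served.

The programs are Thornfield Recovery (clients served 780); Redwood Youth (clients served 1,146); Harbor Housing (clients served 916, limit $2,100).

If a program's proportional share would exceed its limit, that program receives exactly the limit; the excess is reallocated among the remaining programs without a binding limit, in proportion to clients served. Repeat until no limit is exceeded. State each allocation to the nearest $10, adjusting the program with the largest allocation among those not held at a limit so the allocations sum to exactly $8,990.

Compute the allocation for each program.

Thornfield Recovery: $2,790; Redwood Youth: $4,100; Harbor Housing: $2,100

Total clients served = 2,842.
Proportional shares (ignoring caps): Thornfield Recovery 2,467.35; Redwood Youth 3,625.10; Harbor Housing 2,897.55.
Capped: Harbor Housing ($2,100); residual $6,890 reallocated over remaining clients served 1,926.
Shares after redistribution: Thornfield Recovery 2,790.34 → $2,790; Redwood Youth 4,099.66 → $4,100.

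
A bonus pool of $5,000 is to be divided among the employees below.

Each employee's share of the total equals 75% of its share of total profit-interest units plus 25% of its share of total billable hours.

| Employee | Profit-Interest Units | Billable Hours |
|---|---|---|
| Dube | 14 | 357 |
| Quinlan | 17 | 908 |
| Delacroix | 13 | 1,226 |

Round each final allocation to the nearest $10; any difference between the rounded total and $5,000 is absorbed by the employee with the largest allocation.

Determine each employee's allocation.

Dube: $1,370; Quinlan: $1,910; Delacroix: $1,720

Totals — profit-interest units 44, billable hours 2,491.
Composite weights (75% profit-interest units + 25% billable hours): Dube 0.2745; Quinlan 0.3809; Delacroix 0.3446.
Raw shares: Dube 1,372.33; Quinlan 1,904.50; Delacroix 1,723.17.
At nearest $10: Dube $1,370; Quinlan $1,900; Delacroix $1,720. Sum = $4,990.
Difference $5,000 − $4,990 = +$10 applied to largest allocation (Quinlan): Quinlan becomes $1,910.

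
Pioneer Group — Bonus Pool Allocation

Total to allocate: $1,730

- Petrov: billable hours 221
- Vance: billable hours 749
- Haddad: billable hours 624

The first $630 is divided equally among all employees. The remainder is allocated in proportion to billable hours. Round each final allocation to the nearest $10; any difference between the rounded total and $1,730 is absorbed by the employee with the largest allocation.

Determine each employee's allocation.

$630 shared equally gives $210 per employee.
Remainder $1,100 by billable hours (total 1,594): Petrov 152.51 → $150; Vance 516.88 → $520; Haddad 430.61 → $430.
Totals: Petrov $210 + $150 = $360; Vance $210 + $520 = $730; Haddad $210 + $430 = $640.

Petrov: $360 | Vance: $730 | Haddad: $640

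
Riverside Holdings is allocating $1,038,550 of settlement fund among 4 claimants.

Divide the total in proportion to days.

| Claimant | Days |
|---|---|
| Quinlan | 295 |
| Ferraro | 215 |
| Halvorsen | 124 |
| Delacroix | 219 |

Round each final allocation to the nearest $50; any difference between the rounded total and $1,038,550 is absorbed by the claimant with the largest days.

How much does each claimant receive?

Quinlan: $359,200 | Ferraro: $261,750 | Halvorsen: $150,950 | Delacroix: $266,650

Total days = 853.
Pro-rata amounts: Quinlan 295/853 × $1,038,550 = 359,170.28; Ferraro 215/853 × $1,038,550 = 261,768.17; Halvorsen 124/853 × $1,038,550 = 150,973.27; Delacroix 219/853 × $1,038,550 = 266,638.28.
Rounded to nearest $50: Quinlan $359,150; Ferraro $261,750; Halvorsen $150,950; Delacroix $266,650. Sum = $1,038,500.
Difference $1,038,550 − $1,038,500 = +$50 applied to largest days (Quinlan): Quinlan becomes $359,200.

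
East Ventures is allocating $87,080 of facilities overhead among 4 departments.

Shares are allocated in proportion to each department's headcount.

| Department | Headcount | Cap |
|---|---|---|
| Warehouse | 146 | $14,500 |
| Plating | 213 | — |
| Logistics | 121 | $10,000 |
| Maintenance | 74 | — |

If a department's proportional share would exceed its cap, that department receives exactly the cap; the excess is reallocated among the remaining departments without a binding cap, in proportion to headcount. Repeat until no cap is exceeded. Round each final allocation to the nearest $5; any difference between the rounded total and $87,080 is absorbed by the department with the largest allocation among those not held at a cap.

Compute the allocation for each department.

Warehouse: $14,500 | Plating: $46,445 | Logistics: $10,000 | Maintenance: $16,135

Sum of headcount: 554.
Unconstrained shares: Warehouse 22,948.88; Plating 33,480.22; Logistics 19,019.28; Maintenance 11,631.62.
Held at cap: Warehouse ($14,500), Logistics ($10,000); remaining pool $62,580 reallocated over remaining headcount 287.
Shares after redistribution: Plating 46,444.39 → $46,445; Maintenance 16,135.61 → $16,135.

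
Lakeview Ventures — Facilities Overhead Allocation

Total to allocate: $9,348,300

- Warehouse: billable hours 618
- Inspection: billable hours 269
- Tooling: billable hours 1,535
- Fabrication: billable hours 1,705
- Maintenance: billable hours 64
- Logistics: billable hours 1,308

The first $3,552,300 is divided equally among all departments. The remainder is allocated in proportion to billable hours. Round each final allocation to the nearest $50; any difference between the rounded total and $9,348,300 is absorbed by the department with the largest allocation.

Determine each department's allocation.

Warehouse: $1,243,450; Inspection: $875,600; Tooling: $2,209,950; Fabrication: $2,389,100; Maintenance: $659,500; Logistics: $1,970,700

First tranche $3,552,300 split equally: $592,050 each.
Remainder $5,796,000 by billable hours (total 5,499): Warehouse 651,378.07 → $651,400; Inspection 283,528.64 → $283,550; Tooling 1,617,905.07 → $1,617,900; Fabrication 1,797,086.74 → $1,797,100; Maintenance 67,456.63 → $67,450; Logistics 1,378,644.84 → $1,378,650.
Rounding difference −$50 on remainder applied to Fabrication.
Totals: Warehouse $592,050 + $651,400 = $1,243,450; Inspection $592,050 + $283,550 = $875,600; Tooling $592,050 + $1,617,900 = $2,209,950; Fabrication $592,050 + $1,797,050 = $2,389,100; Maintenance $592,050 + $67,450 = $659,500; Logistics $592,050 + $1,378,650 = $1,970,700.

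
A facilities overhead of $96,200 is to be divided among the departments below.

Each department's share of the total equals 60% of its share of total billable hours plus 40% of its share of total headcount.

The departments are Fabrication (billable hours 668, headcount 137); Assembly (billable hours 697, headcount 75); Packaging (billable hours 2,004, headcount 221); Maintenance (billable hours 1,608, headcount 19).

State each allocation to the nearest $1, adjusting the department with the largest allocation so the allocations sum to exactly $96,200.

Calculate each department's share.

Fabrication: $19,410 | Assembly: $14,468 | Packaging: $42,056 | Maintenance: $20,266

Billable hours total 4,977; headcount total 452.
Blended shares (60% billable hours + 40% headcount): Fabrication 0.2018; Assembly 0.1504; Packaging 0.4372; Maintenance 0.2107.
Raw shares: Fabrication 19,410.21; Assembly 14,468.31; Packaging 42,055.42; Maintenance 20,266.06.
After rounding ($1): Fabrication $19,410; Assembly $14,468; Packaging $42,055; Maintenance $20,266. Sum = $96,199.
Difference $96,200 − $96,199 = +$1 applied to largest allocation (Packaging): Packaging becomes $42,056.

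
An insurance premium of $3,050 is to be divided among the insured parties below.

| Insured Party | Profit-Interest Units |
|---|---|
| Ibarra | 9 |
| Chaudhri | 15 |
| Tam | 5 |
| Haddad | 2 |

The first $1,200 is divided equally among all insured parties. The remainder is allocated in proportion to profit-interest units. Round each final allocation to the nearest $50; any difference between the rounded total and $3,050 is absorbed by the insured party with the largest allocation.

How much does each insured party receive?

$1,200 shared equally gives $300 per insured party.
Remainder $1,850 by profit-interest units (total 31): Ibarra 537.10 → $550; Chaudhri 895.16 → $900; Tam 298.39 → $300; Haddad 119.35 → $100.
Totals: Ibarra $300 + $550 = $850; Chaudhri $300 + $900 = $1,200; Tam $300 + $300 = $600; Haddad $300 + $100 = $400.

Ibarra: $850; Chaudhri: $1,200; Tam: $600; Haddad: $400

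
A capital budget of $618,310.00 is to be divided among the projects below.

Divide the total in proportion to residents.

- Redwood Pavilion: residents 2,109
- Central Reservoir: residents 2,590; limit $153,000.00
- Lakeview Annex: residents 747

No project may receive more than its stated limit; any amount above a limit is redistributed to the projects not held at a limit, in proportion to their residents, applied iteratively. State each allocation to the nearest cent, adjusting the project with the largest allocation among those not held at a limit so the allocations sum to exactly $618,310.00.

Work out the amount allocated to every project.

Redwood Pavilion: $343,606.02; Central Reservoir: $153,000.00; Lakeview Annex: $121,703.98

Sum of residents: 5,446.
Unconstrained shares: Redwood Pavilion 239,444.6915; Central Reservoir 294,054.8843; Lakeview Annex 84,810.4242.
Capped: Central Reservoir ($153,000.00); residual $465,310.00 reallocated over remaining residents 2,856.
Redistributed shares: Redwood Pavilion 343,606.0189 → $343,606.02; Lakeview Annex 121,703.9811 → $121,703.98.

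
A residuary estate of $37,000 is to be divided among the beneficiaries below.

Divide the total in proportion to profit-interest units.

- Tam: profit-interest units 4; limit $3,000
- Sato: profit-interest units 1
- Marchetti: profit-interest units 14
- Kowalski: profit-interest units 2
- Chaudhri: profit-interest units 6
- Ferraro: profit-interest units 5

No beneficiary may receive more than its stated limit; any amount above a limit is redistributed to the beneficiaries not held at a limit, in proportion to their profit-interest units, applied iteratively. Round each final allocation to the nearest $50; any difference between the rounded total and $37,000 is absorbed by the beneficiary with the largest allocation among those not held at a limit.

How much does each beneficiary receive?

Tam: $3,000; Sato: $1,200; Marchetti: $17,000; Kowalski: $2,450; Chaudhri: $7,300; Ferraro: $6,050

Sum of profit-interest units: 32.
Unconstrained shares: Tam 4,625.00; Sato 1,156.25; Marchetti 16,187.50; Kowalski 2,312.50; Chaudhri 6,937.50; Ferraro 5,781.25.
Cap binds for Tam ($3,000); residual $34,000 reallocated over remaining profit-interest units 28.
Redistributed shares: Sato 1,214.29 → $1,200; Marchetti 17,000.00 → $17,000; Kowalski 2,428.57 → $2,450; Chaudhri 7,285.71 → $7,300; Ferraro 6,071.43 → $6,050.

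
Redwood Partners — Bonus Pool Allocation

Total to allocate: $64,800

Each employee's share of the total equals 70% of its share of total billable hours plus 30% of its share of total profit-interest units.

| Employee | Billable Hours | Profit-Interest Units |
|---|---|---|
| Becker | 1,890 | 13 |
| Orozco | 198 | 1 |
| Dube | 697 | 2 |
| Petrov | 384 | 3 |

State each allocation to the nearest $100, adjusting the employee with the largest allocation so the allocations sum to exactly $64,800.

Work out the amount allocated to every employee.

Billable hours total 3,169; profit-interest units total 19.
Blended shares (70% billable hours + 30% profit-interest units): Becker 0.6227; Orozco 0.0595; Dube 0.1855; Petrov 0.1322.
Unrounded shares: Becker 40,353.88; Orozco 3,857.26; Dube 12,022.94; Petrov 8,565.92.
After rounding ($100): Becker $40,400; Orozco $3,900; Dube $12,000; Petrov $8,600. Sum = $64,900.
Difference $64,800 − $64,900 = −$100 applied to largest allocation (Becker): Becker becomes $40,300.

Becker: $40,300; Orozco: $3,900; Dube: $12,000; Petrov: $8,600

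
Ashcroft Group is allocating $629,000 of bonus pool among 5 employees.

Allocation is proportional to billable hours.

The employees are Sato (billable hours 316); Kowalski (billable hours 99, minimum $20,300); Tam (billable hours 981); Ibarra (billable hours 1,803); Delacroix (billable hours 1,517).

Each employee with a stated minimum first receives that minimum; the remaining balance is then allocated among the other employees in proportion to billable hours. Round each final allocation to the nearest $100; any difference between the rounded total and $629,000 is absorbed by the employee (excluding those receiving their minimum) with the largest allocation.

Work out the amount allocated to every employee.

Minimums first: Kowalski $20,300. Residual $608,700.
Residual split over remaining billable hours 4,617: Sato 41,661.08 → $41,700; Tam 129,333.92 → $129,300; Ibarra 237,705.46 → $237,700; Delacroix 199,999.55 → $200,000.

Sato: $41,700; Kowalski: $20,300; Tam: $129,300; Ibarra: $237,700; Delacroix: $200,000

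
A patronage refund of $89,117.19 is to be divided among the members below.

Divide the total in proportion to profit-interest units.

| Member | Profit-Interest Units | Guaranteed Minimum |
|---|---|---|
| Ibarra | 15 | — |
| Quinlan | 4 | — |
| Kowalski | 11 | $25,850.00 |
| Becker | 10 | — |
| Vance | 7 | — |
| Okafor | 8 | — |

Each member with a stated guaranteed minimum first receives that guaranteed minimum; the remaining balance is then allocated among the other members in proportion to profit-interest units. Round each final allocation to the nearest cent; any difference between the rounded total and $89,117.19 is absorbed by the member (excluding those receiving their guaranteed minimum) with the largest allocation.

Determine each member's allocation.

Ibarra: $21,568.36 | Quinlan: $5,751.56 | Kowalski: $25,850.00 | Becker: $14,378.91 | Vance: $10,065.23 | Okafor: $11,503.13

Guaranteed amounts: Kowalski $25,850.00. Balance $63,267.19.
Balance split over remaining profit-interest units 44: Ibarra 21,568.3602 → $21,568.36; Quinlan 5,751.5627 → $5,751.56; Becker 14,378.9068 → $14,378.91; Vance 10,065.2348 → $10,065.23; Okafor 11,503.1255 → $11,503.13.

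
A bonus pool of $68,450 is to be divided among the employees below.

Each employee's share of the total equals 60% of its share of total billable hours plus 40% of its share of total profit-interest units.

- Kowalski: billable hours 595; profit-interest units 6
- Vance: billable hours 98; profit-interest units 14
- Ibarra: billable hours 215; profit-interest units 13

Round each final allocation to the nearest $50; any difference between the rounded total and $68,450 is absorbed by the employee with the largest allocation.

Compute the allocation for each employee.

Billable hours total 908; profit-interest units total 33.
Blended shares (60% billable hours + 40% profit-interest units): Kowalski 0.4659; Vance 0.2345; Ibarra 0.2996.
Proportional shares: Kowalski 31,890.79; Vance 16,048.42; Ibarra 20,510.79.
After rounding ($50): Kowalski $31,900; Vance $16,050; Ibarra $20,500. Sum = $68,450.
Rounded total matches; no reconciliation needed.

Kowalski: $31,900 · Vance: $16,050 · Ibarra: $20,500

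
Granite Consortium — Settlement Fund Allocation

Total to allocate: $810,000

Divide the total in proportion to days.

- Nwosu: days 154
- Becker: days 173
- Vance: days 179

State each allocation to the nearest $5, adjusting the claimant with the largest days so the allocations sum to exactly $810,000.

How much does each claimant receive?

Nwosu: $246,520; Becker: $276,935; Vance: $286,545

Days total: 506.
Raw shares: Nwosu 154/506 × $810,000 = 246,521.74; Becker 173/506 × $810,000 = 276,936.76; Vance 179/506 × $810,000 = 286,541.50.
After rounding ($5): Nwosu $246,520; Becker $276,935; Vance $286,540. Sum = $809,995.
Difference $810,000 − $809,995 = +$5 applied to largest days (Vance): Vance becomes $286,545.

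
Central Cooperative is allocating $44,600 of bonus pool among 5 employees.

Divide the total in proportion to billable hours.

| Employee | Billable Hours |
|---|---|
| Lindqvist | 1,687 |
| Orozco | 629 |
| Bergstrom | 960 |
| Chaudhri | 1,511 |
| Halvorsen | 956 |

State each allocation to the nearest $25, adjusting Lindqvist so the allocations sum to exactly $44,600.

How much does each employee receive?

Billable hours total: 5,743.
Raw shares: Lindqvist 1,687/5,743 × $44,600 = 13,101.20; Orozco 629/5,743 × $44,600 = 4,884.80; Bergstrom 960/5,743 × $44,600 = 7,455.34; Chaudhri 1,511/5,743 × $44,600 = 11,734.39; Halvorsen 956/5,743 × $44,600 = 7,424.27.
At nearest $25: Lindqvist $13,100; Orozco $4,875; Bergstrom $7,450; Chaudhri $11,725; Halvorsen $7,425. Sum = $44,575.
Difference $44,600 − $44,575 = +$25 applied to Lindqvist: Lindqvist becomes $13,125.

Lindqvist: $13,125 · Orozco: $4,875 · Bergstrom: $7,450 · Chaudhri: $11,725 · Halvorsen: $7,425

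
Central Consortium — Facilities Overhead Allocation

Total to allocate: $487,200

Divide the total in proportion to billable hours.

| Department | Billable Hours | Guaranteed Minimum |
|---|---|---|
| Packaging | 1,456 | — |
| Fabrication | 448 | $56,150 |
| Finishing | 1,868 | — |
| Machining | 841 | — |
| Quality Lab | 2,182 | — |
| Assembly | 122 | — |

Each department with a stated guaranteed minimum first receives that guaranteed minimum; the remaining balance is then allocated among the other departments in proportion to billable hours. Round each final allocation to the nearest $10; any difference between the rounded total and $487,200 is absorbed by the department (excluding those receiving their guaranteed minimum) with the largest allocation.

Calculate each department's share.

Packaging: $97,020; Fabrication: $56,150; Finishing: $124,470; Machining: $56,040; Quality Lab: $145,390; Assembly: $8,130

Minimums first: Fabrication $56,150. Remaining pool $431,050.
Remaining pool split over remaining billable hours 6,469: Packaging 97,017.90 → $97,020; Finishing 124,470.77 → $124,470; Machining 56,038.50 → $56,040; Quality Lab 145,393.58 → $145,390; Assembly 8,129.25 → $8,130.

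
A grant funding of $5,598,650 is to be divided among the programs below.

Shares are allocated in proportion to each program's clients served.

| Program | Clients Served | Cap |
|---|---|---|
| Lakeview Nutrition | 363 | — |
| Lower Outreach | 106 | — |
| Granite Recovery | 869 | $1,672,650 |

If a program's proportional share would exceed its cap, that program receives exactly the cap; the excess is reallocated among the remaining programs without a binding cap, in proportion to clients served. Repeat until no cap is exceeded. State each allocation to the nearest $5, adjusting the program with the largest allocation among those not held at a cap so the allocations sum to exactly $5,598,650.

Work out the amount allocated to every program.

Lakeview Nutrition: $3,038,675; Lower Outreach: $887,325; Granite Recovery: $1,672,650

Clients served total: 1,338.
Unconstrained shares: Lakeview Nutrition 1,518,916.26; Lower Outreach 443,540.28; Granite Recovery 3,636,193.46.
Capped: Granite Recovery ($1,672,650); balance $3,926,000 reallocated over remaining clients served 469.
Remaining shares: Lakeview Nutrition 3,038,673.77 → $3,038,675; Lower Outreach 887,326.23 → $887,325.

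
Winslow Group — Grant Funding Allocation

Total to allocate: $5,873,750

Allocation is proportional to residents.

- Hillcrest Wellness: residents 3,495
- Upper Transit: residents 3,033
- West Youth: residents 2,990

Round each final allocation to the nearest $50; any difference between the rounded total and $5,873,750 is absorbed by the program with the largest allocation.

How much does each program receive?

Hillcrest Wellness: $2,156,800; Upper Transit: $1,871,750; West Youth: $1,845,200

Total residents = 9,518.
Unrounded shares: Hillcrest Wellness 3,495/9,518 × $5,873,750 = 2,156,835.08; Upper Transit 3,033/9,518 × $5,873,750 = 1,871,725.55; West Youth 2,990/9,518 × $5,873,750 = 1,845,189.38.
Rounded to nearest $50: Hillcrest Wellness $2,156,850; Upper Transit $1,871,750; West Youth $1,845,200. Sum = $5,873,800.
Difference $5,873,750 − $5,873,800 = −$50 applied to largest allocation (Hillcrest Wellness): Hillcrest Wellness becomes $2,156,800.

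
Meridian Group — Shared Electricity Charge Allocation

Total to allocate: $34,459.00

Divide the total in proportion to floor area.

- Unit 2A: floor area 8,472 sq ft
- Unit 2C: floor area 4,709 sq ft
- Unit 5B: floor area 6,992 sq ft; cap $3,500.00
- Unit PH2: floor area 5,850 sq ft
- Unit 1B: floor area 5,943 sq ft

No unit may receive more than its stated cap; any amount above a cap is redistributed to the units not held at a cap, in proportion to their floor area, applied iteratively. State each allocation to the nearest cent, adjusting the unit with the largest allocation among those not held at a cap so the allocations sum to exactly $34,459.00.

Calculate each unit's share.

Total floor area = 31,966.
Pro-rata shares before constraints: Unit 2A 9,132.7238; Unit 2C 5,076.2507; Unit 5B 7,537.2999; Unit PH2 6,306.2363; Unit 1B 6,406.4893.
Held at cap: Unit 5B ($3,500.00); balance $30,959.00 reallocated over remaining floor area 24,974.
Shares after redistribution: Unit 2A 10,502.3083 → $10,502.31; Unit 2C 5,837.5082 → $5,837.51; Unit PH2 7,251.9480 → $7,251.95; Unit 1B 7,367.2354 → $7,367.24.
Rounding difference −$0.01 applied to Unit 2A → $10,502.30.

Unit 2A: $10,502.30; Unit 2C: $5,837.51; Unit 5B: $3,500.00; Unit PH2: $7,251.95; Unit 1B: $7,367.24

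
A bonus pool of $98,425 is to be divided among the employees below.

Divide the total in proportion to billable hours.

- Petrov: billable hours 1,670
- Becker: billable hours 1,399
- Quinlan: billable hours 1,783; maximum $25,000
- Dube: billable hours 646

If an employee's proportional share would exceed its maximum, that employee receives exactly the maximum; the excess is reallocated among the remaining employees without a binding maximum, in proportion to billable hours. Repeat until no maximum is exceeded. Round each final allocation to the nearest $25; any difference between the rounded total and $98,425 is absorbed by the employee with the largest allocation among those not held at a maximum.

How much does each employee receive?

Petrov: $33,000 · Becker: $27,650 · Quinlan: $25,000 · Dube: $12,775

Total billable hours = 5,498.
Pro-rata shares before constraints: Petrov 29,896.28; Becker 25,044.85; Quinlan 31,919.20; Dube 11,564.67.
Capped: Quinlan ($25,000); remaining pool $73,425 reallocated over remaining billable hours 3,715.
Shares after redistribution: Petrov 33,006.66 → $33,000; Becker 27,650.49 → $27,650; Dube 12,767.85 → $12,775.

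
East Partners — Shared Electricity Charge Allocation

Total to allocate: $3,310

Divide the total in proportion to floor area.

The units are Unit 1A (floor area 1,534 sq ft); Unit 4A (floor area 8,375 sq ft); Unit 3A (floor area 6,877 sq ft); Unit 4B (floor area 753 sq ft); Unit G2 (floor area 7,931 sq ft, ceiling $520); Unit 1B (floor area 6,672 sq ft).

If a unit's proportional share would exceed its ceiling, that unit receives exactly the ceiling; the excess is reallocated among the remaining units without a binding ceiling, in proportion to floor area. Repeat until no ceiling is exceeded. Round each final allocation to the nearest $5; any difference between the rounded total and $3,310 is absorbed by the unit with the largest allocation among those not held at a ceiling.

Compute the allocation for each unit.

Total floor area = 32,142.
Unconstrained shares: Unit 1A 157.97; Unit 4A 862.46; Unit 3A 708.20; Unit 4B 77.54; Unit G2 816.74; Unit 1B 687.09.
Capped: Unit G2 ($520); residual $2,790 reallocated over remaining floor area 24,211.
Shares after redistribution: Unit 1A 176.77 → $175; Unit 4A 965.11 → $965; Unit 3A 792.48 → $790; Unit 4B 86.77 → $85; Unit 1B 768.86 → $770.
Rounding difference +$5 applied to Unit 4A → $970.

Unit 1A: $175; Unit 4A: $970; Unit 3A: $790; Unit 4B: $85; Unit G2: $520; Unit 1B: $770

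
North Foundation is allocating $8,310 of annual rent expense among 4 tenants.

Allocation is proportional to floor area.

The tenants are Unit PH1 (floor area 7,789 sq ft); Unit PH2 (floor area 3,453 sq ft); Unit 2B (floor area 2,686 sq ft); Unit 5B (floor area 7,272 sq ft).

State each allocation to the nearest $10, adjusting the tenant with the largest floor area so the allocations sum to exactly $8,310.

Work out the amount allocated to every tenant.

Floor area total: 7,789 + 3,453 + 2,686 + 7,272 = 21,200.
Pro-rata amounts: Unit PH1 3,053.14; Unit PH2 1,353.51; Unit 2B 1,052.86; Unit 5B 2,850.49.
Rounded to nearest $10: Unit PH1 $3,050; Unit PH2 $1,350; Unit 2B $1,050; Unit 5B $2,850. Sum = $8,300.
Difference $8,310 − $8,300 = +$10 applied to largest floor area (Unit PH1): Unit PH1 becomes $3,060.

Unit PH1: $3,060 | Unit PH2: $1,350 | Unit 2B: $1,050 | Unit 5B: $2,850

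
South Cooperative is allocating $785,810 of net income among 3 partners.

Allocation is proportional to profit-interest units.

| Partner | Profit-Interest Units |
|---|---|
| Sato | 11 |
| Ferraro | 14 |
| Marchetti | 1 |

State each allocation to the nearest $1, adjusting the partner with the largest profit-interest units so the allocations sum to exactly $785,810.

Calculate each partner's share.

Combined profit-interest units = 26.
Proportional shares: Sato 11/26 × $785,810 = 332,458.08; Ferraro 14/26 × $785,810 = 423,128.46; Marchetti 1/26 × $785,810 = 30,223.46.
After rounding ($1): Sato $332,458; Ferraro $423,128; Marchetti $30,223. Sum = $785,809.
Difference $785,810 − $785,809 = +$1 applied to largest profit-interest units (Ferraro): Ferraro becomes $423,129.

Sato: $332,458; Ferraro: $423,129; Marchetti: $30,223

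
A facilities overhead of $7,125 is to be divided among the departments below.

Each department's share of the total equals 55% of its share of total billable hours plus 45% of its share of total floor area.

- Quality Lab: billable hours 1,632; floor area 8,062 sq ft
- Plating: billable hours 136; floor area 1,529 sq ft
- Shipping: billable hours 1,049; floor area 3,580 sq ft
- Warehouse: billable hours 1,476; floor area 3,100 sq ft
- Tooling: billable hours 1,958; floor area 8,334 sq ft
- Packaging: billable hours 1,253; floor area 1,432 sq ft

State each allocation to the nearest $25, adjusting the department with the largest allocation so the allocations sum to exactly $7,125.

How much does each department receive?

Quality Lab: $1,850 | Plating: $250 | Shipping: $1,000 | Warehouse: $1,150 | Tooling: $2,050 | Packaging: $825

Billable hours total 7,504; floor area total 26,037.
Combined weights (55% billable hours + 45% floor area): Quality Lab 0.2590; Plating 0.0364; Shipping 0.1388; Warehouse 0.1618; Tooling 0.2875; Packaging 0.1166.
Raw shares: Quality Lab 1,845.04; Plating 259.31; Shipping 988.66; Warehouse 1,152.54; Tooling 2,048.78; Packaging 830.68.
After rounding ($25): Quality Lab $1,850; Plating $250; Shipping $1,000; Warehouse $1,150; Tooling $2,050; Packaging $825. Sum = $7,125.
Sum already equals the total — no adjustment.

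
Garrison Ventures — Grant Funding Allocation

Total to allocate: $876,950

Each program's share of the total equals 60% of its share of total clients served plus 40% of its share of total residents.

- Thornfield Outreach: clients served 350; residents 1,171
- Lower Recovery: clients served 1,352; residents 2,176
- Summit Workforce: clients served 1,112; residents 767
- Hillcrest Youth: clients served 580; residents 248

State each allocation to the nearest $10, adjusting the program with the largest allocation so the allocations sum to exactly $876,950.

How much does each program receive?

Clients served total 3,394; residents total 4,362.
Blended shares (60% clients served + 40% residents): Thornfield Outreach 0.1693; Lower Recovery 0.4386; Summit Workforce 0.2669; Hillcrest Youth 0.1253.
Raw shares: Thornfield Outreach 148,428.90; Lower Recovery 384,587.75; Summit Workforce 234,072.79; Hillcrest Youth 109,860.56.
Rounded to nearest $10: Thornfield Outreach $148,430; Lower Recovery $384,590; Summit Workforce $234,070; Hillcrest Youth $109,860. Sum = $876,950.
Rounded total matches; no reconciliation needed.

Thornfield Outreach: $148,430; Lower Recovery: $384,590; Summit Workforce: $234,070; Hillcrest Youth: $109,860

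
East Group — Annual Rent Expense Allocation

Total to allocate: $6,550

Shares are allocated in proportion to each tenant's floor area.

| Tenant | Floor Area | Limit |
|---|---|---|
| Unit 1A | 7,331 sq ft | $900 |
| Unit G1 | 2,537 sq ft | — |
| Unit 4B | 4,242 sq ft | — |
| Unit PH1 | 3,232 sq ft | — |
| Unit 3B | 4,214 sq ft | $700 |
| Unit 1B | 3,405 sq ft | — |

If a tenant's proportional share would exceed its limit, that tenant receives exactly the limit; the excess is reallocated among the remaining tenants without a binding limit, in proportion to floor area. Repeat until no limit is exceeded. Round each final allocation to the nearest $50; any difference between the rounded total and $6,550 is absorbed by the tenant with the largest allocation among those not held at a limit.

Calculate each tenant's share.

Combined floor area = 24,961.
Unconstrained shares: Unit 1A 1,923.72; Unit G1 665.73; Unit 4B 1,113.14; Unit PH1 848.11; Unit 3B 1,105.79; Unit 1B 893.50.
Cap binds for Unit 1A ($900), Unit 3B ($700); remaining pool $4,950 reallocated over remaining floor area 13,416.
Shares after redistribution: Unit G1 936.06 → $950; Unit 4B 1,565.14 → $1,550; Unit PH1 1,192.49 → $1,200; Unit 1B 1,256.32 → $1,250.

Unit 1A: $900 · Unit G1: $950 · Unit 4B: $1,550 · Unit PH1: $1,200 · Unit 3B: $700 · Unit 1B: $1,250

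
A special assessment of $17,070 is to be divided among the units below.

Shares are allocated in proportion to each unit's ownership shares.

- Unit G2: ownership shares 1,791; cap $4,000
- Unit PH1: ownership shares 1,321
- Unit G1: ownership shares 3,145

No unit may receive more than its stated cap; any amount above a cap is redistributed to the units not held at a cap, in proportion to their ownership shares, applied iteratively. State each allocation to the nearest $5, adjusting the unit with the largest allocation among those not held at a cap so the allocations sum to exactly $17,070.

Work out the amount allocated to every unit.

Sum of ownership shares: 6,257.
Unconstrained shares: Unit G2 4,886.11; Unit PH1 3,603.88; Unit G1 8,580.01.
Held at cap: Unit G2 ($4,000); remaining pool $13,070 reallocated over remaining ownership shares 4,466.
Remaining shares: Unit PH1 3,865.98 → $3,865; Unit G1 9,204.02 → $9,205.

Unit G2: $4,000; Unit PH1: $3,865; Unit G1: $9,205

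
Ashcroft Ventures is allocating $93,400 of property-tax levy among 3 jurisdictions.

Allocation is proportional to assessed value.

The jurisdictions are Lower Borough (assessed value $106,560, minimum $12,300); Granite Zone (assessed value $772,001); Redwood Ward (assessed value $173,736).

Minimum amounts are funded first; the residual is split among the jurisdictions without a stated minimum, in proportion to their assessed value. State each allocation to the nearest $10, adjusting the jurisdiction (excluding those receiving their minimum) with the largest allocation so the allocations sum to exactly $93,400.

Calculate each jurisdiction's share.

Lower Borough: $12,300 · Granite Zone: $66,200 · Redwood Ward: $14,900

Guaranteed amounts: Lower Borough $12,300. Remaining pool $81,100.
Remaining pool split over remaining assessed value 945,737: Granite Zone 66,201.58 → $66,200; Redwood Ward 14,898.42 → $14,900.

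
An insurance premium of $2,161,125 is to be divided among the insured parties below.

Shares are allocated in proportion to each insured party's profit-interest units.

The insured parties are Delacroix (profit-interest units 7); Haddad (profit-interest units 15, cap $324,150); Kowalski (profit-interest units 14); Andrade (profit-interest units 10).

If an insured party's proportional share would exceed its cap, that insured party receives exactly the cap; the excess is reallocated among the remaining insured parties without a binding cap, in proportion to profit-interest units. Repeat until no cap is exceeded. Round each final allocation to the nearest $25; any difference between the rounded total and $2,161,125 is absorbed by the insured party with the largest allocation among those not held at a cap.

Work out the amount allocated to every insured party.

Delacroix: $414,800 | Haddad: $324,150 | Kowalski: $829,600 | Andrade: $592,575

Combined profit-interest units = 46.
Unconstrained shares: Delacroix 328,866.85; Haddad 704,714.67; Kowalski 657,733.70; Andrade 469,809.78.
Capped: Haddad ($324,150); residual $1,836,975 reallocated over remaining profit-interest units 31.
Redistributed shares: Delacroix 414,800.81 → $414,800; Kowalski 829,601.61 → $829,600; Andrade 592,572.58 → $592,575.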